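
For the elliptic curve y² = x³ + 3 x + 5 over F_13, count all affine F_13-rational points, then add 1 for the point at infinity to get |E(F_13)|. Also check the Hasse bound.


Affine points = {(1, 3), (1, 10), (4, 4), (4, 9), (11, 2), (11, 11), (12, 1), (12, 12)}; affine count = 8; |E(F_13)| = 9.

Discriminant check: Δ ∝ 4a³ + 27b² = 4·3³ + 27·5² = 4·27 + 27·25 ≡ 3 (mod 13). Nonzero ⇒ E is nonsingular.
For each x ∈ F_13, compute rhs = x³ + 3·x + 5 mod 13, then count y ∈ F_13 with y² ≡ rhs.
  x = 0: rhs = 5, matching y values: none (0 points).
  x = 1: rhs = 9, matching y values: 3, 10 (2 points).
  x = 2: rhs = 6, matching y values: none (0 points).
  x = 3: rhs = 2, matching y values: none (0 points).
  x = 4: rhs = 3, matching y values: 4, 9 (2 points).
  x = 5: rhs = 2, matching y values: none (0 points).
  x = 6: rhs = 5, matching y values: none (0 points).
  x = 7: rhs = 5, matching y values: none (0 points).
  x = 8: rhs = 8, matching y values: none (0 points).
  x = 9: rhs = 7, matching y values: none (0 points).
  x = 10: rhs = 8, matching y values: none (0 points).
  x = 11: rhs = 4, matching y values: 2, 11 (2 points).
  x = 12: rhs = 1, matching y values: 1, 12 (2 points).
Total affine count: 8.
Full point count |E(F_13)| = 8 + 1 = 9.
Hasse bound: |9 − (13+1)| = |-5| = 5 ≤ 2√13 ≈ 7.2111 ✓.


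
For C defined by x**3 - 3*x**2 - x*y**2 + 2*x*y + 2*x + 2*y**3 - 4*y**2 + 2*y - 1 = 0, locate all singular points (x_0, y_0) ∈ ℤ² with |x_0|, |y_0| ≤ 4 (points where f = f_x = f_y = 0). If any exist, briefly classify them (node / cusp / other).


Singular points: {(1, 1)}; classification: cusp.

Compute partial derivatives:
  f_x = 3*x**2 - 6*x - y**2 + 2*y + 2.
  f_y = -2*x*y + 2*x + 6*y**2 - 8*y + 2.
Scan x_0 ∈ {−4, ..., 4}. For each x_0, f_y(x_0, y) is a polynomial in y; find its integer roots y ∈ {−4, ..., 4}, then test f_x and f at those candidates.
  x = -4: f_y(-4, y) = 6*y**2 - 6; vanishes at y ∈ {-1, 1}. (-4, -1): f_x = 71 ≠ 0; (-4, 1): f_x = 75 ≠ 0.
  x = -3: f_y(-3, y) = 6*y**2 - 2*y - 4; vanishes at y ∈ {1}. (-3, 1): f_x = 48 ≠ 0.
  x = -2: f_y(-2, y) = 6*y**2 - 4*y - 2; vanishes at y ∈ {1}. (-2, 1): f_x = 27 ≠ 0.
  x = -1: f_y(-1, y) = 6*y**2 - 6*y; vanishes at y ∈ {0, 1}. (-1, 0): f_x = 11 ≠ 0; (-1, 1): f_x = 12 ≠ 0.
  x = 0: f_y(0, y) = 6*y**2 - 8*y + 2; vanishes at y ∈ {1}. (0, 1): f_x = 3 ≠ 0.
  x = 1: f_y(1, y) = 6*y**2 - 10*y + 4; vanishes at y ∈ {1}. (1, 1): f_x = 0, f = 0 — SINGULAR.
  x = 2: f_y(2, y) = 6*y**2 - 12*y + 6; vanishes at y ∈ {1}. (2, 1): f_x = 3 ≠ 0.
  x = 3: f_y(3, y) = 6*y**2 - 14*y + 8; vanishes at y ∈ {1}. (3, 1): f_x = 12 ≠ 0.
  x = 4: f_y(4, y) = 6*y**2 - 16*y + 10; vanishes at y ∈ {1}. (4, 1): f_x = 27 ≠ 0.
Only singular point on the grid: (1, 1).
Classify: substitute x = 1 + u, y = 1 + v and expand: f = u**3 - u*v**2 + 2*v**3 + v**2.
No constant or linear terms (consistent with a singular point). Quadratic part: v**2. Cubic part: u**3 - u*v**2 + 2*v**3.
The quadratic part v**2 is a perfect square, so there is a single (double) tangent line v = 0, i.e. y = 1. Restricting the cubic part to that line (v = 0) leaves u**3 ≠ 0, so f is not divisible by v and the branch is v² ≈ -u**3 to lowest order — this is a cusp.
Classification: cusp.


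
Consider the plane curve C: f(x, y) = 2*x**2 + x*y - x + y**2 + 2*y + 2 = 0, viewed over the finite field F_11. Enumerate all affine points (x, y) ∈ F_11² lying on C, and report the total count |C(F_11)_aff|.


Affine F_11-points: {(3, 8), (3, 9), (4, 7), (4, 9), (5, 1), (5, 3), (6, 1), (6, 2), (10, 2), (10, 8)}; count = 10.

For each of the 121 pairs (x, y) ∈ F_11², evaluate f(x, y) mod 11. Record the zeros.
  x = 0: [0↦2, 1↦5, 2↦10, 3↦6, 4↦4, 5↦4, 6↦6, 7↦10, 8↦5, 9↦2, 10↦1]  zeros at y ∈ ∅
  x = 1: [0↦3, 1↦7, 2↦2, 3↦10, 4↦9, 5↦10, 6↦2, 7↦7, 8↦3, 9↦1, 10↦1]  zeros at y ∈ ∅
  x = 2: [0↦8, 1↦2, 2↦9, 3↦7, 4↦7, 5↦9, 6↦2, 7↦8, 8↦5, 9↦4, 10↦5]  zeros at y ∈ ∅
  x = 3: [0↦6, 1↦1, 2↦9, 3↦8, 4↦9, 5↦1, 6↦6, 7↦2, 8↦0, 9↦0, 10↦2]  zeros at y ∈ {8, 9}
  x = 4: [0↦8, 1↦4, 2↦2, 3↦2, 4↦4, 5↦8, 6↦3, 7↦0, 8↦10, 9↦0, 10↦3]  zeros at y ∈ {7, 9}
  x = 5: [0↦3, 1↦0, 2↦10, 3↦0, 4↦3, 5↦8, 6↦4, 7↦2, 8↦2, 9↦4, 10↦8]  zeros at y ∈ {1, 3}
  x = 6: [0↦2, 1↦0, 2↦0, 3↦2, 4↦6, 5↦1, 6↦9, 7↦8, 8↦9, 9↦1, 10↦6]  zeros at y ∈ {1, 2}
  x = 7: [0↦5, 1↦4, 2↦5, 3↦8, 4↦2, 5↦9, 6↦7, 7↦7, 8↦9, 9↦2, 10↦8]  zeros at y ∈ ∅
  x = 8: [0↦1, 1↦1, 2↦3, 3↦7, 4↦2, 5↦10, 6↦9, 7↦10, 8↦2, 9↦7, 10↦3]  zeros at y ∈ ∅
  x = 9: [0↦1, 1↦2, 2↦5, 3↦10, 4↦6, 5↦4, 6↦4, 7↦6, 8↦10, 9↦5, 10↦2]  zeros at y ∈ ∅
  x = 10: [0↦5, 1↦7, 2↦0, 3↦6, 4↦3, 5↦2, 6↦3, 7↦6, 8↦0, 9↦7, 10↦5]  zeros at y ∈ {2, 8}
Collecting zeros: affine points = {(3, 8), (3, 9), (4, 7), (4, 9), (5, 1), (5, 3), (6, 1), (6, 2), (10, 2), (10, 8)}.
Total count |C(F_11)_aff| = 10.


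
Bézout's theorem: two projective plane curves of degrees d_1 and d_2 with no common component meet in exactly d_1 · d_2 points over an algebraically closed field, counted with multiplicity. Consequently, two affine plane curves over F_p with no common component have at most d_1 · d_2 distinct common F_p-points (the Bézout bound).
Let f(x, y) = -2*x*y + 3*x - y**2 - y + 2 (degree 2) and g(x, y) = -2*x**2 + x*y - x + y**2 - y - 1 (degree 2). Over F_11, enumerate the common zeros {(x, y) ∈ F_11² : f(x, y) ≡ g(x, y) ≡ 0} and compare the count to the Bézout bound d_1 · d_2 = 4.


Common zeros: {(3, 0), (9, 6), (9, 8)}; count = 3; Bézout bound = 4.

deg(f) = 2, deg(g) = 2, so Bézout bound = 4.
Scan x ∈ F_11. For each x, list the y ∈ F_11 with f(x, y) ≡ 0 and those with g(x, y) ≡ 0 (mod 11); the common zeros in that column are the intersection.
  x = 0: f ≡ 0 at y ∈ {1, 9}; g ≡ 0 at y ∈ {4, 8}; common: ∅.
  x = 1: f ≡ 0 at y ∈ ∅; g ≡ 0 at y ∈ {2, 9}; common: ∅.
  x = 2: f ≡ 0 at y ∈ ∅; g ≡ 0 at y ∈ {0, 10}; common: ∅.
  x = 3: f ≡ 0 at y ∈ {0, 4}; g ≡ 0 at y ∈ {0, 9}; common: {0}.
  x = 4: f ≡ 0 at y ∈ {3, 10}; g ≡ 0 at y ∈ {1, 7}; common: ∅.
  x = 5: f ≡ 0 at y ∈ ∅; g ≡ 0 at y ∈ {2, 5}; common: ∅.
  x = 6: f ≡ 0 at y ∈ ∅; g ≡ 0 at y ∈ {3}; common: ∅.
  x = 7: f ≡ 0 at y ∈ {2, 5}; g ≡ 0 at y ∈ {1, 4}; common: ∅.
  x = 8: f ≡ 0 at y ∈ ∅; g ≡ 0 at y ∈ {5, 10}; common: ∅.
  x = 9: f ≡ 0 at y ∈ {6, 8}; g ≡ 0 at y ∈ {6, 8}; common: {6, 8}.
  x = 10: f ≡ 0 at y ∈ ∅; g ≡ 0 at y ∈ {6, 7}; common: ∅.
Collecting: common zeros = {(3, 0), (9, 6), (9, 8)}, so the count is 3.
Comparison with the Bézout bound: 3 ≤ 4 = deg(f)·deg(g), as expected for curves with no common component (the affine F_11-count falls short of the bound because intersections may lie at infinity, over extension fields, or carry multiplicity).


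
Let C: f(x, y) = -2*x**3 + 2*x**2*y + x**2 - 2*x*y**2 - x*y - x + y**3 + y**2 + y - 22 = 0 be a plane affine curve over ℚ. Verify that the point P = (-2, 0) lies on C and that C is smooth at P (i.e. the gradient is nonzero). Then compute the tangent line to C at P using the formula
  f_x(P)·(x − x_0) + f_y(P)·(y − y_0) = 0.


Tangent line at P: -29*x + 11*y - 58 = 0.

Step 1: f(-2, 0) = 0, so P lies on C.
Step 2: partial derivatives
  f_x(x, y) = -6*x**2 + 4*x*y + 2*x - 2*y**2 - y - 1, f_y(x, y) = 2*x**2 - 4*x*y - x + 3*y**2 + 2*y + 1.
  f_x(P) = -29, f_y(P) = 11 (gradient nonzero, so P is smooth).
Step 3: tangent line at P: -29·(x − -2) + 11·(y − 0) = 0.
Expanding: -29*x + 11*y - 58 = 0.


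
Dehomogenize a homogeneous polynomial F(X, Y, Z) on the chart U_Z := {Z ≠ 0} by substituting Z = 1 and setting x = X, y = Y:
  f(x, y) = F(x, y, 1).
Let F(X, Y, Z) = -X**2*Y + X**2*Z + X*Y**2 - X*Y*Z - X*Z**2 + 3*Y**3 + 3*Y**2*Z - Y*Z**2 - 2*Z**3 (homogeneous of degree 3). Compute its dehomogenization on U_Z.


f(x, y) = -x**2*y + x**2 + x*y**2 - x*y - x + 3*y**3 + 3*y**2 - y - 2

On U_Z we set Z = 1. Each monomial c·X^i·Y^j·Z^k in F becomes c·x^i·y^j·1^k = c·x^i·y^j.
Substituting Z = 1: F(X, Y, 1) = -x**2*y + x**2 + x*y**2 - x*y - x + 3*y**3 + 3*y**2 - y - 2.
Note: deg(f) ≤ deg(F) = 3; strict inequality happens when F is divisible by Z (lost terms).


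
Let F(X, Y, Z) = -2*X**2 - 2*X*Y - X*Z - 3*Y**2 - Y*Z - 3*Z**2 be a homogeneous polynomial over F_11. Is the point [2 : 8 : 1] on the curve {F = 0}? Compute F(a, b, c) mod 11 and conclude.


F(2,8,1) ≡ 8 (mod 11); P is NOT on the curve.

Evaluate F(2, 8, 1) term-by-term (mod 11).
  -2*X**2 ↦ -2·4·1·1 = -8
  -2*X*Y ↦ -2·2·8·1 = -32
  -X*Z ↦ -1·2·1·1 = -2
  -3*Y**2 ↦ -3·1·64·1 = -192
  -Y*Z ↦ -1·1·8·1 = -8
  -3*Z**2 ↦ -3·1·1·1 = -3
Sum: F(2, 8, 1) = (-8) + (-32) + (-2) + (-192) + (-8) + (-3) = -245.
Reducing mod 11: -245 ≡ 8 (mod 11).
Since F(a, b, c) ≡ 8 ≠ 0 (mod 11), P does NOT lie on the curve.


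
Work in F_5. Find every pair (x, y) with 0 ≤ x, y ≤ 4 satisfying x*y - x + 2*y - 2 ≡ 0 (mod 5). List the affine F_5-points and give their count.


Affine F_5-points: {(0, 1), (1, 1), (2, 1), (3, 0), (3, 1), (3, 2), (3, 3), (3, 4), (4, 1)}; count = 9.

For each of the 25 pairs (x, y) ∈ F_5², evaluate f(x, y) mod 5. Record the zeros.
  x = 0: [0↦3, 1↦0, 2↦2, 3↦4, 4↦1]  zeros at y ∈ {1}
  x = 1: [0↦2, 1↦0, 2↦3, 3↦1, 4↦4]  zeros at y ∈ {1}
  x = 2: [0↦1, 1↦0, 2↦4, 3↦3, 4↦2]  zeros at y ∈ {1}
  x = 3: [0↦0, 1↦0, 2↦0, 3↦0, 4↦0]  zeros at y ∈ {0, 1, 2, 3, 4}
  x = 4: [0↦4, 1↦0, 2↦1, 3↦2, 4↦3]  zeros at y ∈ {1}
Collecting zeros: affine points = {(0, 1), (1, 1), (2, 1), (3, 0), (3, 1), (3, 2), (3, 3), (3, 4), (4, 1)}.
Total count |C(F_5)_aff| = 9.


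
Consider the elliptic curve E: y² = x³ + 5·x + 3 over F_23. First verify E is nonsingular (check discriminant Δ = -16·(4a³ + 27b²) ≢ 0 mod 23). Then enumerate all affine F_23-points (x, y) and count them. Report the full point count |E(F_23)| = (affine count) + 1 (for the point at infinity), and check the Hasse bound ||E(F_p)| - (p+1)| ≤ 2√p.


Affine points = {(0, 7), (0, 16), (1, 3), (1, 20), (4, 8), (4, 15), (7, 6), (7, 17), (8, 7), (8, 16), (9, 8), (9, 15), (10, 8), (10, 15), (11, 3), (11, 20), (15, 7), (15, 16), (16, 4), (16, 19), (21, 10), (21, 13)}; affine count = 22; |E(F_23)| = 23.

Discriminant check: Δ ∝ 4a³ + 27b² = 4·5³ + 27·3² = 4·125 + 27·9 ≡ 7 (mod 23). Nonzero ⇒ E is nonsingular.
For each x ∈ F_23, compute rhs = x³ + 5·x + 3 mod 23, then count y ∈ F_23 with y² ≡ rhs.
  x = 0: rhs = 3, matching y values: 7, 16 (2 points).
  x = 1: rhs = 9, matching y values: 3, 20 (2 points).
  x = 2: rhs = 21, matching y values: none (0 points).
  x = 3: rhs = 22, matching y values: none (0 points).
  x = 4: rhs = 18, matching y values: 8, 15 (2 points).
  x = 5: rhs = 15, matching y values: none (0 points).
  x = 6: rhs = 19, matching y values: none (0 points).
  x = 7: rhs = 13, matching y values: 6, 17 (2 points).
  x = 8: rhs = 3, matching y values: 7, 16 (2 points).
  x = 9: rhs = 18, matching y values: 8, 15 (2 points).
  x = 10: rhs = 18, matching y values: 8, 15 (2 points).
  x = 11: rhs = 9, matching y values: 3, 20 (2 points).
  x = 12: rhs = 20, matching y values: none (0 points).
  x = 13: rhs = 11, matching y values: none (0 points).
  x = 14: rhs = 11, matching y values: none (0 points).
  x = 15: rhs = 3, matching y values: 7, 16 (2 points).
  x = 16: rhs = 16, matching y values: 4, 19 (2 points).
  x = 17: rhs = 10, matching y values: none (0 points).
  x = 18: rhs = 14, matching y values: none (0 points).
  x = 19: rhs = 11, matching y values: none (0 points).
  x = 20: rhs = 7, matching y values: none (0 points).
  x = 21: rhs = 8, matching y values: 10, 13 (2 points).
  x = 22: rhs = 20, matching y values: none (0 points).
Total affine count: 22.
Full point count |E(F_23)| = 22 + 1 = 23.
Hasse bound: |23 − (23+1)| = |-1| = 1 ≤ 2√23 ≈ 9.5917 ✓.


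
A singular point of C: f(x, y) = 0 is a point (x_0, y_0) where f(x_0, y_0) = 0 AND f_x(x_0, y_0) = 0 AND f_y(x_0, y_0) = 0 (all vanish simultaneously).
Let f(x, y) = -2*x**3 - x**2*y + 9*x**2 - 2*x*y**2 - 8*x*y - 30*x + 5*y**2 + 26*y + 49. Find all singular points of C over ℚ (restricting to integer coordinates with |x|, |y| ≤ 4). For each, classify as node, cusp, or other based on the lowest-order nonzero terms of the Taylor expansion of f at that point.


Singular points: {(2, -3)}; classification: cusp.

Compute partial derivatives:
  f_x = -6*x**2 - 2*x*y + 18*x - 2*y**2 - 8*y - 30.
  f_y = -x**2 - 4*x*y - 8*x + 10*y + 26.
Scan x_0 ∈ {−4, ..., 4}. For each x_0, f_y(x_0, y) is a polynomial in y; find its integer roots y ∈ {−4, ..., 4}, then test f_x and f at those candidates.
  x = -4: f_y(-4, y) = 26*y + 42; no integer root y with |y| ≤ 4.
  x = -3: f_y(-3, y) = 22*y + 41; no integer root y with |y| ≤ 4.
  x = -2: f_y(-2, y) = 18*y + 38; no integer root y with |y| ≤ 4.
  x = -1: f_y(-1, y) = 14*y + 33; no integer root y with |y| ≤ 4.
  x = 0: f_y(0, y) = 10*y + 26; no integer root y with |y| ≤ 4.
  x = 1: f_y(1, y) = 6*y + 17; no integer root y with |y| ≤ 4.
  x = 2: f_y(2, y) = 2*y + 6; vanishes at y ∈ {-3}. (2, -3): f_x = 0, f = 0 — SINGULAR.
  x = 3: f_y(3, y) = -2*y - 7; no integer root y with |y| ≤ 4.
  x = 4: f_y(4, y) = -6*y - 22; no integer root y with |y| ≤ 4.
Only singular point on the grid: (2, -3).
Classify: substitute x = 2 + u, y = -3 + v and expand: f = -2*u**3 - u**2*v - 2*u*v**2 + v**2.
No constant or linear terms (consistent with a singular point). Quadratic part: v**2. Cubic part: -2*u**3 - u**2*v - 2*u*v**2.
The quadratic part v**2 is a perfect square, so there is a single (double) tangent line v = 0, i.e. y = -3. Restricting the cubic part to that line (v = 0) leaves -2*u**3 ≠ 0, so f is not divisible by v and the branch is v² ≈ 2*u**3 to lowest order — this is a cusp.
Classification: cusp.


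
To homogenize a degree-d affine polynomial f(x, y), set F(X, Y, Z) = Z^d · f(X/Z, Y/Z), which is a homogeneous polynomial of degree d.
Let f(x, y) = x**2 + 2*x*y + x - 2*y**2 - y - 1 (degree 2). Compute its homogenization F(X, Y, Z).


F(X, Y, Z) = X**2 + 2*X*Y + X*Z - 2*Y**2 - Y*Z - Z**2

deg(f) = 2.
Substitute x = X/Z, y = Y/Z into f, then multiply by Z^2.
  monomial 1·x^2·y^0 ↦ 1·X^2·Y^0·Z^0.
  monomial 2·x^1·y^1 ↦ 2·X^1·Y^1·Z^0.
  monomial 1·x^1·y^0 ↦ 1·X^1·Y^0·Z^1.
  monomial -2·x^0·y^2 ↦ -2·X^0·Y^2·Z^0.
  monomial -1·x^0·y^1 ↦ -1·X^0·Y^1·Z^1.
  monomial -1·x^0·y^0 ↦ -1·X^0·Y^0·Z^2.
Collecting: F(X, Y, Z) = X**2 + 2*X*Y + X*Z - 2*Y**2 - Y*Z - Z**2.


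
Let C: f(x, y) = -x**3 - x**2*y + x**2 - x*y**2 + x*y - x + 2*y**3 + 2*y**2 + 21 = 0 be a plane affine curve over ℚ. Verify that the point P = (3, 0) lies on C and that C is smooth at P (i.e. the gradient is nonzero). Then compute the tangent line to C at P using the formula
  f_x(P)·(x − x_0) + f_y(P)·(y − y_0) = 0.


Tangent line at P: -22*x - 6*y + 66 = 0.

Step 1: f(3, 0) = 0, so P lies on C.
Step 2: partial derivatives
  f_x(x, y) = -3*x**2 - 2*x*y + 2*x - y**2 + y - 1, f_y(x, y) = -x**2 - 2*x*y + x + 6*y**2 + 4*y.
  f_x(P) = -22, f_y(P) = -6 (gradient nonzero, so P is smooth).
Step 3: tangent line at P: -22·(x − 3) + -6·(y − 0) = 0.
Expanding: -22*x - 6*y + 66 = 0.


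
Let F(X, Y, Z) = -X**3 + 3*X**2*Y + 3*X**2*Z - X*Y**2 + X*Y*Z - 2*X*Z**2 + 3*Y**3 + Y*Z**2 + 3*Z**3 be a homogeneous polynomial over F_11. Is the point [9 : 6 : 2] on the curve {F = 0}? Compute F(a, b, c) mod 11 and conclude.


F(9,6,2) ≡ 6 (mod 11); P is NOT on the curve.

Evaluate F(9, 6, 2) term-by-term (mod 11).
  -X**3 ↦ -1·729·1·1 = -729
  3*X**2*Y ↦ 3·81·6·1 = 1458
  3*X**2*Z ↦ 3·81·1·2 = 486
  -X*Y**2 ↦ -1·9·36·1 = -324
  X*Y*Z ↦ 1·9·6·2 = 108
  -2*X*Z**2 ↦ -2·9·1·4 = -72
  3*Y**3 ↦ 3·1·216·1 = 648
  Y*Z**2 ↦ 1·1·6·4 = 24
  3*Z**3 ↦ 3·1·1·8 = 24
Sum: F(9, 6, 2) = (-729) + (1458) + (486) + (-324) + (108) + (-72) + (648) + (24) + (24) = 1623.
Reducing mod 11: 1623 ≡ 6 (mod 11).
Since F(a, b, c) ≡ 6 ≠ 0 (mod 11), P does NOT lie on the curve.


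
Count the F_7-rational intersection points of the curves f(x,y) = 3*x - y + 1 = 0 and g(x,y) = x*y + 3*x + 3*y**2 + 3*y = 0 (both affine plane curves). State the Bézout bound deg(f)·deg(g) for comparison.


Common zeros: ∅; count = 0; Bézout bound = 2.

deg(f) = 1, deg(g) = 2, so Bézout bound = 2.
Scan x ∈ F_7. For each x, list the y ∈ F_7 with f(x, y) ≡ 0 and those with g(x, y) ≡ 0 (mod 7); the common zeros in that column are the intersection.
  x = 0: f ≡ 0 at y ∈ {1}; g ≡ 0 at y ∈ {0, 6}; common: ∅.
  x = 1: f ≡ 0 at y ∈ {4}; g ≡ 0 at y ∈ {3, 5}; common: ∅.
  x = 2: f ≡ 0 at y ∈ {0}; g ≡ 0 at y ∈ {1, 2}; common: ∅.
  x = 3: f ≡ 0 at y ∈ {3}; g ≡ 0 at y ∈ ∅; common: ∅.
  x = 4: f ≡ 0 at y ∈ {6}; g ≡ 0 at y ∈ ∅; common: ∅.
  x = 5: f ≡ 0 at y ∈ {2}; g ≡ 0 at y ∈ ∅; common: ∅.
  x = 6: f ≡ 0 at y ∈ {5}; g ≡ 0 at y ∈ ∅; common: ∅.
Collecting: common zeros = ∅, so the count is 0.
Comparison with the Bézout bound: 0 ≤ 2 = deg(f)·deg(g), as expected for curves with no common component (the affine F_7-count falls short of the bound because intersections may lie at infinity, over extension fields, or carry multiplicity).


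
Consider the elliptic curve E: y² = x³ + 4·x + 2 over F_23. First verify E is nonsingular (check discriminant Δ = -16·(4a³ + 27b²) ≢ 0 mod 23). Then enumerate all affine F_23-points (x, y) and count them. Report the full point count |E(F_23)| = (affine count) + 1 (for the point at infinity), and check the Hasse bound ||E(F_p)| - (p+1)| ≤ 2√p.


Affine points = {(0, 5), (0, 18), (2, 8), (2, 15), (3, 8), (3, 15), (4, 6), (4, 17), (5, 3), (5, 20), (6, 9), (6, 14), (9, 10), (9, 13), (18, 8), (18, 15), (20, 3), (20, 20), (21, 3), (21, 20)}; affine count = 20; |E(F_23)| = 21.

Discriminant check: Δ ∝ 4a³ + 27b² = 4·4³ + 27·2² = 4·64 + 27·4 ≡ 19 (mod 23). Nonzero ⇒ E is nonsingular.
For each x ∈ F_23, compute rhs = x³ + 4·x + 2 mod 23, then count y ∈ F_23 with y² ≡ rhs.
  x = 0: rhs = 2, matching y values: 5, 18 (2 points).
  x = 1: rhs = 7, matching y values: none (0 points).
  x = 2: rhs = 18, matching y values: 8, 15 (2 points).
  x = 3: rhs = 18, matching y values: 8, 15 (2 points).
  x = 4: rhs = 13, matching y values: 6, 17 (2 points).
  x = 5: rhs = 9, matching y values: 3, 20 (2 points).
  x = 6: rhs = 12, matching y values: 9, 14 (2 points).
  x = 7: rhs = 5, matching y values: none (0 points).
  x = 8: rhs = 17, matching y values: none (0 points).
  x = 9: rhs = 8, matching y values: 10, 13 (2 points).
  x = 10: rhs = 7, matching y values: none (0 points).
  x = 11: rhs = 20, matching y values: none (0 points).
  x = 12: rhs = 7, matching y values: none (0 points).
  x = 13: rhs = 20, matching y values: none (0 points).
  x = 14: rhs = 19, matching y values: none (0 points).
  x = 15: rhs = 10, matching y values: none (0 points).
  x = 16: rhs = 22, matching y values: none (0 points).
  x = 17: rhs = 15, matching y values: none (0 points).
  x = 18: rhs = 18, matching y values: 8, 15 (2 points).
  x = 19: rhs = 14, matching y values: none (0 points).
  x = 20: rhs = 9, matching y values: 3, 20 (2 points).
  x = 21: rhs = 9, matching y values: 3, 20 (2 points).
  x = 22: rhs = 20, matching y values: none (0 points).
Total affine count: 20.
Full point count |E(F_23)| = 20 + 1 = 21.
Hasse bound: |21 − (23+1)| = |-3| = 3 ≤ 2√23 ≈ 9.5917 ✓.


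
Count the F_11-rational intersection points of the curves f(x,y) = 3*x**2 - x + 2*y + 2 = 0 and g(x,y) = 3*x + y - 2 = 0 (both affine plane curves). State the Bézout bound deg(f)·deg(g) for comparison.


Common zeros: ∅; count = 0; Bézout bound = 2.

deg(f) = 2, deg(g) = 1, so Bézout bound = 2.
Scan x ∈ F_11. For each x, list the y ∈ F_11 with f(x, y) ≡ 0 and those with g(x, y) ≡ 0 (mod 11); the common zeros in that column are the intersection.
  x = 0: f ≡ 0 at y ∈ {10}; g ≡ 0 at y ∈ {2}; common: ∅.
  x = 1: f ≡ 0 at y ∈ {9}; g ≡ 0 at y ∈ {10}; common: ∅.
  x = 2: f ≡ 0 at y ∈ {5}; g ≡ 0 at y ∈ {7}; common: ∅.
  x = 3: f ≡ 0 at y ∈ {9}; g ≡ 0 at y ∈ {4}; common: ∅.
  x = 4: f ≡ 0 at y ∈ {10}; g ≡ 0 at y ∈ {1}; common: ∅.
  x = 5: f ≡ 0 at y ∈ {8}; g ≡ 0 at y ∈ {9}; common: ∅.
  x = 6: f ≡ 0 at y ∈ {3}; g ≡ 0 at y ∈ {6}; common: ∅.
  x = 7: f ≡ 0 at y ∈ {6}; g ≡ 0 at y ∈ {3}; common: ∅.
  x = 8: f ≡ 0 at y ∈ {6}; g ≡ 0 at y ∈ {0}; common: ∅.
  x = 9: f ≡ 0 at y ∈ {3}; g ≡ 0 at y ∈ {8}; common: ∅.
  x = 10: f ≡ 0 at y ∈ {8}; g ≡ 0 at y ∈ {5}; common: ∅.
Collecting: common zeros = ∅, so the count is 0.
Comparison with the Bézout bound: 0 ≤ 2 = deg(f)·deg(g), as expected for curves with no common component (the affine F_11-count falls short of the bound because intersections may lie at infinity, over extension fields, or carry multiplicity).


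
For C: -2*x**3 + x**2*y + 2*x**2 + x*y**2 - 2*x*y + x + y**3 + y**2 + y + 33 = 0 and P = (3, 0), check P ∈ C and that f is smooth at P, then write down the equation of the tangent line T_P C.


Tangent line at P: -41*x + 4*y + 123 = 0.

Step 1: f(3, 0) = 0, so P lies on C.
Step 2: partial derivatives
  f_x(x, y) = -6*x**2 + 2*x*y + 4*x + y**2 - 2*y + 1, f_y(x, y) = x**2 + 2*x*y - 2*x + 3*y**2 + 2*y + 1.
  f_x(P) = -41, f_y(P) = 4 (gradient nonzero, so P is smooth).
Step 3: tangent line at P: -41·(x − 3) + 4·(y − 0) = 0.
Expanding: -41*x + 4*y + 123 = 0.


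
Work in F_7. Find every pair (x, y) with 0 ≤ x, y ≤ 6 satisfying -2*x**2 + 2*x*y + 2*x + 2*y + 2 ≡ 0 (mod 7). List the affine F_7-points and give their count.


Affine F_7-points: {(0, 6), (1, 3), (2, 5), (3, 3), (4, 5), (5, 2)}; count = 6.

For each of the 49 pairs (x, y) ∈ F_7², evaluate f(x, y) mod 7. Record the zeros.
  x = 0: [0↦2, 1↦4, 2↦6, 3↦1, 4↦3, 5↦5, 6↦0]  zeros at y ∈ {6}
  x = 1: [0↦2, 1↦6, 2↦3, 3↦0, 4↦4, 5↦1, 6↦5]  zeros at y ∈ {3}
  x = 2: [0↦5, 1↦4, 2↦3, 3↦2, 4↦1, 5↦0, 6↦6]  zeros at y ∈ {5}
  x = 3: [0↦4, 1↦5, 2↦6, 3↦0, 4↦1, 5↦2, 6↦3]  zeros at y ∈ {3}
  x = 4: [0↦6, 1↦2, 2↦5, 3↦1, 4↦4, 5↦0, 6↦3]  zeros at y ∈ {5}
  x = 5: [0↦4, 1↦2, 2↦0, 3↦5, 4↦3, 5↦1, 6↦6]  zeros at y ∈ {2}
  x = 6: [0↦5, 1↦5, 2↦5, 3↦5, 4↦5, 5↦5, 6↦5]  zeros at y ∈ ∅
Collecting zeros: affine points = {(0, 6), (1, 3), (2, 5), (3, 3), (4, 5), (5, 2)}.
Total count |C(F_7)_aff| = 6.


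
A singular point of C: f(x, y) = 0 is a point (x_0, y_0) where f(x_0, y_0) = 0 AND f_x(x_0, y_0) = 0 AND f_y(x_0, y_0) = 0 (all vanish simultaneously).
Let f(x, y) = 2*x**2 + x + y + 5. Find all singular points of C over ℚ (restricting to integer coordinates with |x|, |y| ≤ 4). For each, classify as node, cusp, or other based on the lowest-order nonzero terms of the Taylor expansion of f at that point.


No singular points in the scanned grid; C is smooth there.

Compute partial derivatives:
  f_x = 4*x + 1.
  f_y = 1.
f_y = 1 is a nonzero constant, so f_y never vanishes: no point (x, y) can satisfy f = f_x = f_y = 0. In particular no (x, y) ∈ {−4, ..., 4}² is singular; the curve is smooth.


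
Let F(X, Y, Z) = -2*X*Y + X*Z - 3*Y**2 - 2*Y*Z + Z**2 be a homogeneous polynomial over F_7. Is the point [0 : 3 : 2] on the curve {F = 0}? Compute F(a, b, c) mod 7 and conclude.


F(0,3,2) ≡ 0 (mod 7); P is on the curve.

Evaluate F(0, 3, 2) term-by-term (mod 7).
  -2*X*Y ↦ -2·0·3·1 = 0
  X*Z ↦ 1·0·1·2 = 0
  -3*Y**2 ↦ -3·1·9·1 = -27
  -2*Y*Z ↦ -2·1·3·2 = -12
  Z**2 ↦ 1·1·1·4 = 4
Sum: F(0, 3, 2) = (0) + (0) + (-27) + (-12) + (4) = -35.
Reducing mod 7: -35 ≡ 0 (mod 7).
Since F(a, b, c) ≡ 0 (mod 7), P lies on the curve.


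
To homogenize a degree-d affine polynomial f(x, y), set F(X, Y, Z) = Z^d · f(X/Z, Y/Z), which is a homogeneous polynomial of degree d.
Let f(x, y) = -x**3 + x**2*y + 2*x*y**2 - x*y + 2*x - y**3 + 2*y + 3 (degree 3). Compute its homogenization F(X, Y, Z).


F(X, Y, Z) = -X**3 + X**2*Y + 2*X*Y**2 - X*Y*Z + 2*X*Z**2 - Y**3 + 2*Y*Z**2 + 3*Z**3

deg(f) = 3.
Substitute x = X/Z, y = Y/Z into f, then multiply by Z^3.
  monomial -1·x^3·y^0 ↦ -1·X^3·Y^0·Z^0.
  monomial 1·x^2·y^1 ↦ 1·X^2·Y^1·Z^0.
  monomial 2·x^1·y^2 ↦ 2·X^1·Y^2·Z^0.
  monomial -1·x^1·y^1 ↦ -1·X^1·Y^1·Z^1.
  monomial 2·x^1·y^0 ↦ 2·X^1·Y^0·Z^2.
  monomial -1·x^0·y^3 ↦ -1·X^0·Y^3·Z^0.
  monomial 2·x^0·y^1 ↦ 2·X^0·Y^1·Z^2.
  monomial 3·x^0·y^0 ↦ 3·X^0·Y^0·Z^3.
Collecting: F(X, Y, Z) = -X**3 + X**2*Y + 2*X*Y**2 - X*Y*Z + 2*X*Z**2 - Y**3 + 2*Y*Z**2 + 3*Z**3.


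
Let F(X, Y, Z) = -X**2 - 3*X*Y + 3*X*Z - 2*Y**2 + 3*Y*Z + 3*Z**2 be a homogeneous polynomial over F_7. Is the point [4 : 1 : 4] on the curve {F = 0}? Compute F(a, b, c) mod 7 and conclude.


F(4,1,4) ≡ 1 (mod 7); P is NOT on the curve.

Evaluate F(4, 1, 4) term-by-term (mod 7).
  -X**2 ↦ -1·16·1·1 = -16
  -3*X*Y ↦ -3·4·1·1 = -12
  3*X*Z ↦ 3·4·1·4 = 48
  -2*Y**2 ↦ -2·1·1·1 = -2
  3*Y*Z ↦ 3·1·1·4 = 12
  3*Z**2 ↦ 3·1·1·16 = 48
Sum: F(4, 1, 4) = (-16) + (-12) + (48) + (-2) + (12) + (48) = 78.
Reducing mod 7: 78 ≡ 1 (mod 7).
Since F(a, b, c) ≡ 1 ≠ 0 (mod 7), P does NOT lie on the curve.


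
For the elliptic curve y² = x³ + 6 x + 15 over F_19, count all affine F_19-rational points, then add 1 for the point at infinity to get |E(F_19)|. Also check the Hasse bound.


Affine points = {(2, 4), (2, 15), (6, 1), (6, 18), (7, 1), (7, 18), (8, 9), (8, 10), (9, 0), (10, 7), (10, 12), (11, 5), (11, 14)}; affine count = 13; |E(F_19)| = 14.

Discriminant check: Δ ∝ 4a³ + 27b² = 4·6³ + 27·15² = 4·216 + 27·225 ≡ 4 (mod 19). Nonzero ⇒ E is nonsingular.
For each x ∈ F_19, compute rhs = x³ + 6·x + 15 mod 19, then count y ∈ F_19 with y² ≡ rhs.
  x = 0: rhs = 15, matching y values: none (0 points).
  x = 1: rhs = 3, matching y values: none (0 points).
  x = 2: rhs = 16, matching y values: 4, 15 (2 points).
  x = 3: rhs = 3, matching y values: none (0 points).
  x = 4: rhs = 8, matching y values: none (0 points).
  x = 5: rhs = 18, matching y values: none (0 points).
  x = 6: rhs = 1, matching y values: 1, 18 (2 points).
  x = 7: rhs = 1, matching y values: 1, 18 (2 points).
  x = 8: rhs = 5, matching y values: 9, 10 (2 points).
  x = 9: rhs = 0, matching y values: 0 (1 points).
  x = 10: rhs = 11, matching y values: 7, 12 (2 points).
  x = 11: rhs = 6, matching y values: 5, 14 (2 points).
  x = 12: rhs = 10, matching y values: none (0 points).
  x = 13: rhs = 10, matching y values: none (0 points).
  x = 14: rhs = 12, matching y values: none (0 points).
  x = 15: rhs = 3, matching y values: none (0 points).
  x = 16: rhs = 8, matching y values: none (0 points).
  x = 17: rhs = 14, matching y values: none (0 points).
  x = 18: rhs = 8, matching y values: none (0 points).
Total affine count: 13.
Full point count |E(F_19)| = 13 + 1 = 14.
Hasse bound: |14 − (19+1)| = |-6| = 6 ≤ 2√19 ≈ 8.7178 ✓.


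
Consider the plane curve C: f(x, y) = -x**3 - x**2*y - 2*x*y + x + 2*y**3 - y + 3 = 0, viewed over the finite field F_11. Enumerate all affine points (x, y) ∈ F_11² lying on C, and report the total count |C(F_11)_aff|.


Affine F_11-points: {(0, 6), (0, 7), (0, 9), (1, 2), (5, 6), (6, 4), (10, 5)}; count = 7.

For each of the 121 pairs (x, y) ∈ F_11², evaluate f(x, y) mod 11. Record the zeros.
  x = 0: [0↦3, 1↦4, 2↦6, 3↦10, 4↦6, 5↦6, 6↦0, 7↦0, 8↦7, 9↦0, 10↦2]  zeros at y ∈ {6, 7, 9}
  x = 1: [0↦3, 1↦1, 2↦0, 3↦1, 4↦5, 5↦2, 6↦4, 7↦1, 8↦5, 9↦6, 10↦5]  zeros at y ∈ {2}
  x = 2: [0↦8, 1↦1, 2↦6, 3↦2, 4↦1, 5↦4, 6↦1, 7↦4, 8↦3, 9↦10, 10↦4]  zeros at y ∈ ∅
  x = 3: [0↦1, 1↦9, 2↦7, 3↦7, 4↦10, 5↦6, 6↦7, 7↦3, 8↦6, 9↦6, 10↦4]  zeros at y ∈ ∅
  x = 4: [0↦9, 1↦8, 2↦8, 3↦10, 4↦4, 5↦2, 6↦5, 7↦3, 8↦8, 9↦10, 10↦10]  zeros at y ∈ ∅
  x = 5: [0↦4, 1↦3, 2↦3, 3↦5, 4↦10, 5↦8, 6↦0, 7↦9, 8↦3, 9↦5, 10↦5]  zeros at y ∈ {6}
  x = 6: [0↦2, 1↦10, 2↦8, 3↦8, 4↦0, 5↦7, 6↦8, 7↦4, 8↦7, 9↦7, 10↦5]  zeros at y ∈ {4}
  x = 7: [0↦8, 1↦1, 2↦6, 3↦2, 4↦1, 5↦4, 6↦1, 7↦4, 8↦3, 9↦10, 10↦4]  zeros at y ∈ ∅
  x = 8: [0↦5, 1↦3, 2↦2, 3↦3, 4↦7, 5↦4, 6↦6, 7↦3, 8↦7, 9↦8, 10↦7]  zeros at y ∈ ∅
  x = 9: [0↦9, 1↦10, 2↦1, 3↦5, 4↦1, 5↦1, 6↦6, 7↦6, 8↦2, 9↦6, 10↦8]  zeros at y ∈ ∅
  x = 10: [0↦3, 1↦5, 2↦8, 3↦2, 4↦10, 5↦0, 6↦6, 7↦7, 8↦4, 9↦9, 10↦1]  zeros at y ∈ {5}
Collecting zeros: affine points = {(0, 6), (0, 7), (0, 9), (1, 2), (5, 6), (6, 4), (10, 5)}.
Total count |C(F_11)_aff| = 7.


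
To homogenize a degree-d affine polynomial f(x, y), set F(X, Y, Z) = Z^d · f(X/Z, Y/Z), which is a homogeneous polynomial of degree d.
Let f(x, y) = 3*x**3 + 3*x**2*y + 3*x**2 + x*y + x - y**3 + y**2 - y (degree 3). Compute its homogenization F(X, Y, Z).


F(X, Y, Z) = 3*X**3 + 3*X**2*Y + 3*X**2*Z + X*Y*Z + X*Z**2 - Y**3 + Y**2*Z - Y*Z**2

deg(f) = 3.
Substitute x = X/Z, y = Y/Z into f, then multiply by Z^3.
  monomial 3·x^3·y^0 ↦ 3·X^3·Y^0·Z^0.
  monomial 3·x^2·y^1 ↦ 3·X^2·Y^1·Z^0.
  monomial 3·x^2·y^0 ↦ 3·X^2·Y^0·Z^1.
  monomial 1·x^1·y^1 ↦ 1·X^1·Y^1·Z^1.
  monomial 1·x^1·y^0 ↦ 1·X^1·Y^0·Z^2.
  monomial -1·x^0·y^3 ↦ -1·X^0·Y^3·Z^0.
  monomial 1·x^0·y^2 ↦ 1·X^0·Y^2·Z^1.
  monomial -1·x^0·y^1 ↦ -1·X^0·Y^1·Z^2.
Collecting: F(X, Y, Z) = 3*X**3 + 3*X**2*Y + 3*X**2*Z + X*Y*Z + X*Z**2 - Y**3 + Y**2*Z - Y*Z**2.


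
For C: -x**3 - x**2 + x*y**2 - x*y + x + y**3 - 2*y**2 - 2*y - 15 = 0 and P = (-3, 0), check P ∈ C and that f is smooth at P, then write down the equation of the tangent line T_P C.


Tangent line at P: -20*x + y - 60 = 0.

Step 1: f(-3, 0) = 0, so P lies on C.
Step 2: partial derivatives
  f_x(x, y) = -3*x**2 - 2*x + y**2 - y + 1, f_y(x, y) = 2*x*y - x + 3*y**2 - 4*y - 2.
  f_x(P) = -20, f_y(P) = 1 (gradient nonzero, so P is smooth).
Step 3: tangent line at P: -20·(x − -3) + 1·(y − 0) = 0.
Expanding: -20*x + y - 60 = 0.


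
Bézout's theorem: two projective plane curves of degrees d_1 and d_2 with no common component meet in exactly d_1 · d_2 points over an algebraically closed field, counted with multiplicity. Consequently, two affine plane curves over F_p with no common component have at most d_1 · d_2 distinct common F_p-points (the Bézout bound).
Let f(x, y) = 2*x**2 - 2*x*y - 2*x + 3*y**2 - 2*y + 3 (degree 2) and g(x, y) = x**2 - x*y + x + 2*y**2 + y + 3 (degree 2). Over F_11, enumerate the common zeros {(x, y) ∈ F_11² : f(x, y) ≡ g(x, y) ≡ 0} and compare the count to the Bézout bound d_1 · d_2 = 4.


Common zeros: ∅; count = 0; Bézout bound = 4.

deg(f) = 2, deg(g) = 2, so Bézout bound = 4.
Scan x ∈ F_11. For each x, list the y ∈ F_11 with f(x, y) ≡ 0 and those with g(x, y) ≡ 0 (mod 11); the common zeros in that column are the intersection.
  x = 0: f ≡ 0 at y ∈ {2, 6}; g ≡ 0 at y ∈ ∅; common: ∅.
  x = 1: f ≡ 0 at y ∈ ∅; g ≡ 0 at y ∈ {5, 6}; common: ∅.
  x = 2: f ≡ 0 at y ∈ ∅; g ≡ 0 at y ∈ ∅; common: ∅.
  x = 3: f ≡ 0 at y ∈ {2, 8}; g ≡ 0 at y ∈ {5, 7}; common: ∅.
  x = 4: f ≡ 0 at y ∈ ∅; g ≡ 0 at y ∈ {1, 6}; common: ∅.
  x = 5: f ≡ 0 at y ∈ ∅; g ≡ 0 at y ∈ {0, 2}; common: ∅.
  x = 6: f ≡ 0 at y ∈ {4, 8}; g ≡ 0 at y ∈ ∅; common: ∅.
  x = 7: f ≡ 0 at y ∈ {3, 6}; g ≡ 0 at y ∈ {1, 2}; common: ∅.
  x = 8: f ≡ 0 at y ∈ {3}; g ≡ 0 at y ∈ ∅; common: ∅.
  x = 9: f ≡ 0 at y ∈ {7}; g ≡ 0 at y ∈ ∅; common: ∅.
  x = 10: f ≡ 0 at y ∈ {4, 7}; g ≡ 0 at y ∈ ∅; common: ∅.
Collecting: common zeros = ∅, so the count is 0.
Comparison with the Bézout bound: 0 ≤ 4 = deg(f)·deg(g), as expected for curves with no common component (the affine F_11-count falls short of the bound because intersections may lie at infinity, over extension fields, or carry multiplicity).


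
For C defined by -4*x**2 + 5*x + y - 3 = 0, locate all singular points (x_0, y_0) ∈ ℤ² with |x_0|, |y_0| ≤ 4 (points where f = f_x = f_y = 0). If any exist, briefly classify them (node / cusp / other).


No singular points in the scanned grid; C is smooth there.

Compute partial derivatives:
  f_x = 5 - 8*x.
  f_y = 1.
f_y = 1 is a nonzero constant, so f_y never vanishes: no point (x, y) can satisfy f = f_x = f_y = 0. In particular no (x, y) ∈ {−4, ..., 4}² is singular; the curve is smooth.


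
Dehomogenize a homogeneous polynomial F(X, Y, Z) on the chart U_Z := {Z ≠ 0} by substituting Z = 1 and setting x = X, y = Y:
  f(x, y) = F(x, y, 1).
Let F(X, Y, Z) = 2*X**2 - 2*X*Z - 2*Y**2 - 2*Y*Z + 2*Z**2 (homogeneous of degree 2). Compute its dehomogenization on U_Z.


f(x, y) = 2*x**2 - 2*x - 2*y**2 - 2*y + 2

On U_Z we set Z = 1. Each monomial c·X^i·Y^j·Z^k in F becomes c·x^i·y^j·1^k = c·x^i·y^j.
Substituting Z = 1: F(X, Y, 1) = 2*x**2 - 2*x - 2*y**2 - 2*y + 2.
Note: deg(f) ≤ deg(F) = 2; strict inequality happens when F is divisible by Z (lost terms).


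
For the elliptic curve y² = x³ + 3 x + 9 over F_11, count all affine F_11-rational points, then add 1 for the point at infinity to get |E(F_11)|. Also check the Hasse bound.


Affine points = {(0, 3), (0, 8), (2, 1), (2, 10), (3, 1), (3, 10), (6, 1), (6, 10), (10, 4), (10, 7)}; affine count = 10; |E(F_11)| = 11.

Discriminant check: Δ ∝ 4a³ + 27b² = 4·3³ + 27·9² = 4·27 + 27·81 ≡ 7 (mod 11). Nonzero ⇒ E is nonsingular.
For each x ∈ F_11, compute rhs = x³ + 3·x + 9 mod 11, then count y ∈ F_11 with y² ≡ rhs.
  x = 0: rhs = 9, matching y values: 3, 8 (2 points).
  x = 1: rhs = 2, matching y values: none (0 points).
  x = 2: rhs = 1, matching y values: 1, 10 (2 points).
  x = 3: rhs = 1, matching y values: 1, 10 (2 points).
  x = 4: rhs = 8, matching y values: none (0 points).
  x = 5: rhs = 6, matching y values: none (0 points).
  x = 6: rhs = 1, matching y values: 1, 10 (2 points).
  x = 7: rhs = 10, matching y values: none (0 points).
  x = 8: rhs = 6, matching y values: none (0 points).
  x = 9: rhs = 6, matching y values: none (0 points).
  x = 10: rhs = 5, matching y values: 4, 7 (2 points).
Total affine count: 10.
Full point count |E(F_11)| = 10 + 1 = 11.
Hasse bound: |11 − (11+1)| = |-1| = 1 ≤ 2√11 ≈ 6.6332 ✓.


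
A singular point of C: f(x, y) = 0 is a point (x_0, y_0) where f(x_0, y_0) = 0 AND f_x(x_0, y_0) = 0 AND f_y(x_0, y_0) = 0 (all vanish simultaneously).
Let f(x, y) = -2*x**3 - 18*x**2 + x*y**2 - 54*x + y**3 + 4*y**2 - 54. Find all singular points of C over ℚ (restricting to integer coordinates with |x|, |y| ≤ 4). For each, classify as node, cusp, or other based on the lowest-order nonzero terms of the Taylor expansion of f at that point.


Singular points: {(-3, 0)}; classification: cusp.

Compute partial derivatives:
  f_x = -6*x**2 - 36*x + y**2 - 54.
  f_y = 2*x*y + 3*y**2 + 8*y.
Scan x_0 ∈ {−4, ..., 4}. For each x_0, f_y(x_0, y) is a polynomial in y; find its integer roots y ∈ {−4, ..., 4}, then test f_x and f at those candidates.
  x = -4: f_y(-4, y) = 3*y**2; vanishes at y ∈ {0}. (-4, 0): f_x = -6 ≠ 0.
  x = -3: f_y(-3, y) = 3*y**2 + 2*y; vanishes at y ∈ {0}. (-3, 0): f_x = 0, f = 0 — SINGULAR.
  x = -2: f_y(-2, y) = 3*y**2 + 4*y; vanishes at y ∈ {0}. (-2, 0): f_x = -6 ≠ 0.
  x = -1: f_y(-1, y) = 3*y**2 + 6*y; vanishes at y ∈ {-2, 0}. (-1, -2): f_x = -20 ≠ 0; (-1, 0): f_x = -24 ≠ 0.
  x = 0: f_y(0, y) = 3*y**2 + 8*y; vanishes at y ∈ {0}. (0, 0): f_x = -54 ≠ 0.
  x = 1: f_y(1, y) = 3*y**2 + 10*y; vanishes at y ∈ {0}. (1, 0): f_x = -96 ≠ 0.
  x = 2: f_y(2, y) = 3*y**2 + 12*y; vanishes at y ∈ {-4, 0}. (2, -4): f_x = -134 ≠ 0; (2, 0): f_x = -150 ≠ 0.
  x = 3: f_y(3, y) = 3*y**2 + 14*y; vanishes at y ∈ {0}. (3, 0): f_x = -216 ≠ 0.
  x = 4: f_y(4, y) = 3*y**2 + 16*y; vanishes at y ∈ {0}. (4, 0): f_x = -294 ≠ 0.
Only singular point on the grid: (-3, 0).
Classify: substitute x = -3 + u, y = 0 + v and expand: f = -2*u**3 + u*v**2 + v**3 + v**2.
No constant or linear terms (consistent with a singular point). Quadratic part: v**2. Cubic part: -2*u**3 + u*v**2 + v**3.
The quadratic part v**2 is a perfect square, so there is a single (double) tangent line v = 0, i.e. y = 0. Restricting the cubic part to that line (v = 0) leaves -2*u**3 ≠ 0, so f is not divisible by v and the branch is v² ≈ 2*u**3 to lowest order — this is a cusp.
Classification: cusp.


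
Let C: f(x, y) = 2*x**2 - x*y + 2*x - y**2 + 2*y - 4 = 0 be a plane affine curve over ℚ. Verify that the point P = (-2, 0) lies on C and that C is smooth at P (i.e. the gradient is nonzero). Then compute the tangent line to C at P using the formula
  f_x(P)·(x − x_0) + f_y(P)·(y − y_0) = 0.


Tangent line at P: -6*x + 4*y - 12 = 0.

Step 1: f(-2, 0) = 0, so P lies on C.
Step 2: partial derivatives
  f_x(x, y) = 4*x - y + 2, f_y(x, y) = -x - 2*y + 2.
  f_x(P) = -6, f_y(P) = 4 (gradient nonzero, so P is smooth).
Step 3: tangent line at P: -6·(x − -2) + 4·(y − 0) = 0.
Expanding: -6*x + 4*y - 12 = 0.


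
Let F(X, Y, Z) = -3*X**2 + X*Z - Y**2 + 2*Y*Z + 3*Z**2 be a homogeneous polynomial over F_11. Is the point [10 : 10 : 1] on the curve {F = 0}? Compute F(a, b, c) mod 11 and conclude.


F(10,10,1) ≡ 7 (mod 11); P is NOT on the curve.

Evaluate F(10, 10, 1) term-by-term (mod 11).
  -3*X**2 ↦ -3·100·1·1 = -300
  X*Z ↦ 1·10·1·1 = 10
  -Y**2 ↦ -1·1·100·1 = -100
  2*Y*Z ↦ 2·1·10·1 = 20
  3*Z**2 ↦ 3·1·1·1 = 3
Sum: F(10, 10, 1) = (-300) + (10) + (-100) + (20) + (3) = -367.
Reducing mod 11: -367 ≡ 7 (mod 11).
Since F(a, b, c) ≡ 7 ≠ 0 (mod 11), P does NOT lie on the curve.


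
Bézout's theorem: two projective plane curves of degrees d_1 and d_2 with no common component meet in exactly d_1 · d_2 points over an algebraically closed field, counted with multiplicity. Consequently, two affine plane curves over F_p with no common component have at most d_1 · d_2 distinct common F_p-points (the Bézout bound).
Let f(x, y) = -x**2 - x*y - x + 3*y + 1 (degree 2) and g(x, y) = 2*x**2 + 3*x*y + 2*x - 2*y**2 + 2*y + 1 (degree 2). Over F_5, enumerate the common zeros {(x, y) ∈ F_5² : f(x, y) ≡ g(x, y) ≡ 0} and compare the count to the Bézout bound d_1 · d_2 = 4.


Common zeros: ∅; count = 0; Bézout bound = 4.

deg(f) = 2, deg(g) = 2, so Bézout bound = 4.
Scan x ∈ F_5. For each x, list the y ∈ F_5 with f(x, y) ≡ 0 and those with g(x, y) ≡ 0 (mod 5); the common zeros in that column are the intersection.
  x = 0: f ≡ 0 at y ∈ {3}; g ≡ 0 at y ∈ ∅; common: ∅.
  x = 1: f ≡ 0 at y ∈ {3}; g ≡ 0 at y ∈ {0}; common: ∅.
  x = 2: f ≡ 0 at y ∈ {0}; g ≡ 0 at y ∈ ∅; common: ∅.
  x = 3: f ≡ 0 at y ∈ ∅; g ≡ 0 at y ∈ {0, 3}; common: ∅.
  x = 4: f ≡ 0 at y ∈ {1}; g ≡ 0 at y ∈ {3, 4}; common: ∅.
Collecting: common zeros = ∅, so the count is 0.
Comparison with the Bézout bound: 0 ≤ 4 = deg(f)·deg(g), as expected for curves with no common component (the affine F_5-count falls short of the bound because intersections may lie at infinity, over extension fields, or carry multiplicity).


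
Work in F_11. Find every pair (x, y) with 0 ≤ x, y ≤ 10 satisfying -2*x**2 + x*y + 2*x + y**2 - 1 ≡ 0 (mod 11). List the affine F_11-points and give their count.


Affine F_11-points: {(0, 1), (0, 10), (1, 3), (1, 7), (6, 6), (6, 10), (7, 1), (7, 3), (9, 6), (9, 7)}; count = 10.

For each of the 121 pairs (x, y) ∈ F_11², evaluate f(x, y) mod 11. Record the zeros.
  x = 0: [0↦10, 1↦0, 2↦3, 3↦8, 4↦4, 5↦2, 6↦2, 7↦4, 8↦8, 9↦3, 10↦0]  zeros at y ∈ {1, 10}
  x = 1: [0↦10, 1↦1, 2↦5, 3↦0, 4↦8, 5↦7, 6↦8, 7↦0, 8↦5, 9↦1, 10↦10]  zeros at y ∈ {3, 7}
  x = 2: [0↦6, 1↦9, 2↦3, 3↦10, 4↦8, 5↦8, 6↦10, 7↦3, 8↦9, 9↦6, 10↦5]  zeros at y ∈ ∅
  x = 3: [0↦9, 1↦2, 2↦8, 3↦5, 4↦4, 5↦5, 6↦8, 7↦2, 8↦9, 9↦7, 10↦7]  zeros at y ∈ ∅
  x = 4: [0↦8, 1↦2, 2↦9, 3↦7, 4↦7, 5↦9, 6↦2, 7↦8, 8↦5, 9↦4, 10↦5]  zeros at y ∈ ∅
  x = 5: [0↦3, 1↦9, 2↦6, 3↦5, 4↦6, 5↦9, 6↦3, 7↦10, 8↦8, 9↦8, 10↦10]  zeros at y ∈ ∅
  x = 6: [0↦5, 1↦1, 2↦10, 3↦10, 4↦1, 5↦5, 6↦0, 7↦8, 8↦7, 9↦8, 10↦0]  zeros at y ∈ {6, 10}
  x = 7: [0↦3, 1↦0, 2↦10, 3↦0, 4↦3, 5↦8, 6↦4, 7↦2, 8↦2, 9↦4, 10↦8]  zeros at y ∈ {1, 3}
  x = 8: [0↦8, 1↦6, 2↦6, 3↦8, 4↦1, 5↦7, 6↦4, 7↦3, 8↦4, 9↦7, 10↦1]  zeros at y ∈ ∅
  x = 9: [0↦9, 1↦8, 2↦9, 3↦1, 4↦6, 5↦2, 6↦0, 7↦0, 8↦2, 9↦6, 10↦1]  zeros at y ∈ {6, 7}
  x = 10: [0↦6, 1↦6, 2↦8, 3↦1, 4↦7, 5↦4, 6↦3, 7↦4, 8↦7, 9↦1, 10↦8]  zeros at y ∈ ∅
Collecting zeros: affine points = {(0, 1), (0, 10), (1, 3), (1, 7), (6, 6), (6, 10), (7, 1), (7, 3), (9, 6), (9, 7)}.
Total count |C(F_11)_aff| = 10.
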